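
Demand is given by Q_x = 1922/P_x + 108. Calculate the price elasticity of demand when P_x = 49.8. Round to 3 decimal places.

-0.263

At P_x = 49.8, Q_x = 146.5944.
dQ_x/dP_x = −1922/P_x² = −0.775.
Point elasticity E = (dQ_x/dP_x)·(P_x/Q_x) = -0.775 × 49.8/146.5944 ≈ -0.263.
|E| < 1, so demand is inelastic at this price.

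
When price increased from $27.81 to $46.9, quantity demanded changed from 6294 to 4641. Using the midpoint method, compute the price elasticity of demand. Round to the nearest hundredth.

%Δq = (4641 − 6294)/[(6294 + 4641)/2] = -1653/5467.5 ≈ -0.3023.
%Δp = (46.9 − 27.81)/[(27.81 + 46.9)/2] = 19.09/37.355 ≈ 0.5110.
Arc elasticity E = %Δq/%Δp ≈ -0.3023/0.5110 ≈ -0.59.
|E| < 1: demand is inelastic over this range.

-0.59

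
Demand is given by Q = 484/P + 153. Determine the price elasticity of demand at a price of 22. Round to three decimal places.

-0.126

At P = 22, Q = 175.
dQ/dP = −484/P² = −1.
Point elasticity E = (dQ/dP)·(P/Q) = -1 × 22/175 ≈ -0.126.
|E| < 1, so demand is inelastic at this price.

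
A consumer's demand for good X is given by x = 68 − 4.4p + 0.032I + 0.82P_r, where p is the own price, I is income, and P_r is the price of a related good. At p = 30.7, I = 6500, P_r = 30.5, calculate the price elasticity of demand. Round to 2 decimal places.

x = 68 − 4.4(30.7) + 0.032(6500) + 0.82(30.5) = 68 − 135.08 + 208 + 25.01 = 165.93.
∂x/∂p = −4.4, so E_p = (−4.4)·(30.7/165.93) ≈ -0.81.
|E_p| < 1: demand is inelastic.

-0.81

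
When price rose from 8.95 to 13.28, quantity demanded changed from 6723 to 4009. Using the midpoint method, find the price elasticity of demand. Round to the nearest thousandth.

-1.298

%Δq = (4009 − 6723)/[(6723 + 4009)/2] = -2714/5366 ≈ -0.5058.
%ΔP = (13.28 − 8.95)/[(8.95 + 13.28)/2] = 4.33/11.115 ≈ 0.3896.
Arc elasticity E = %Δq/%ΔP ≈ -0.5058/0.3896 ≈ -1.298.
|E| > 1: demand is elastic over this range.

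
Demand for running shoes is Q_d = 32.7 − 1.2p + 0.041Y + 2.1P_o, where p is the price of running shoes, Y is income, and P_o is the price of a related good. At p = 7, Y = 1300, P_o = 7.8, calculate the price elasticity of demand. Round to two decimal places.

-0.09

Q_d = 32.7 − 1.2(7) + 0.041(1300) + 2.1(7.8) = 32.7 − 8.4 + 53.3 + 16.38 = 93.98.
∂Q_d/∂p = −1.2, so E_p = (−1.2)·(7/93.98) ≈ -0.09.
|E_p| < 1: demand is inelastic.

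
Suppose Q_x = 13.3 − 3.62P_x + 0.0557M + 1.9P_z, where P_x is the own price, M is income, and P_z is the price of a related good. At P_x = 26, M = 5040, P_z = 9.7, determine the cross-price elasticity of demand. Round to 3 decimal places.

0.084

At the given point, Q_x = 13.3 − 3.62(26) + 0.0557(5040) + 1.9(9.7) = 13.3 − 94.12 + 280.728 + 18.43 = 218.338.
∂Q_x/∂P_z = +1.9, so E_xy = 1.9·(9.7/218.338) ≈ 0.084.
E_xy > 0: the goods are substitutes.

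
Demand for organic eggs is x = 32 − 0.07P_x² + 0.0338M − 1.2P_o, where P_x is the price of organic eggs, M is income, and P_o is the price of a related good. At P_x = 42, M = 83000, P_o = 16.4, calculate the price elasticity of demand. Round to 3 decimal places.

-0.092

At the given point, x = 32 − 0.07(42)² + 0.0338(83000) − 1.2(16.4) = 32 − 123.48 + 2805.4 − 19.68 = 2694.24.
∂x/∂P_x = −2·0.07·P_x = -5.88, so E_p = -5.88·(42/2694.24) ≈ -0.092.
|E_p| < 1: demand is inelastic.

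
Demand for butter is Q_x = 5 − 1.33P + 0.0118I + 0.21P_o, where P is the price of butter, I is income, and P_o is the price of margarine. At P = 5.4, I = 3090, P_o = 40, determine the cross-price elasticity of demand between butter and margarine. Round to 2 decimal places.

0.20

At the given point, Q_x = 5 − 1.33(5.4) + 0.0118(3090) + 0.21(40) = 5 − 7.182 + 36.462 + 8.4 = 42.68.
∂Q_x/∂P_o = +0.21, so E_xy = 0.21·(40/42.68) ≈ 0.20.
E_xy > 0: the goods are substitutes.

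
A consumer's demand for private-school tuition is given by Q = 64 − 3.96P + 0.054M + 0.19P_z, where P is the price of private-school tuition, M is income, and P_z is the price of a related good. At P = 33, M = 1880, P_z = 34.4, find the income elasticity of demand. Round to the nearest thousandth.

Substituting, Q = 64 − 3.96(33) + 0.054(1880) + 0.19(34.4) = 64 − 130.68 + 101.52 + 6.536 = 41.376.
∂Q/∂M = +0.054, so E_I = 0.054·(1880/41.376) ≈ 2.454.
E_I > 1: normal good (luxury).

2.454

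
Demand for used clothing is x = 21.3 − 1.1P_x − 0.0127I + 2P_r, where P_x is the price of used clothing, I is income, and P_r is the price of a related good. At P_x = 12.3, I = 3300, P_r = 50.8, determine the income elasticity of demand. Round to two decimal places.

-0.62

x = 21.3 − 1.1(12.3) − 0.0127(3300) + 2(50.8) = 21.3 − 13.53 − 41.91 + 101.6 = 67.46.
∂x/∂I = −0.0127, so E_I = -0.0127·(3300/67.46) ≈ -0.62.
E_I < 0: inferior good.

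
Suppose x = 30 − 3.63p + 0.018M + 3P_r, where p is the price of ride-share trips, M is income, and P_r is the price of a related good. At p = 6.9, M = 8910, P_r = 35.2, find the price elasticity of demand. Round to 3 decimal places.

-0.092

Evaluating quantity at (p, M, P_r) gives x = 30 − 3.63(6.9) + 0.018(8910) + 3(35.2) = 30 − 25.047 + 160.38 + 105.6 = 270.933.
∂x/∂p = −3.63, so E_p = (−3.63)·(6.9/270.933) ≈ -0.092.
|E_p| < 1: demand is inelastic.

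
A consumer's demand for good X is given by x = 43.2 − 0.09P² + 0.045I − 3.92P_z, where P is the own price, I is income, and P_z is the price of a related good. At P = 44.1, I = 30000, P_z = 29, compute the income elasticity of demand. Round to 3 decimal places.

1.222

First evaluate x: 43.2 − 0.09(44.1)² + 0.045(30000) − 3.92(29) = 43.2 − 175.0329 + 1350 − 113.68 = 1104.4871.
∂x/∂I = +0.045, so E_I = 0.045·(30000/1104.4871) ≈ 1.222.
E_I > 1: normal good (luxury).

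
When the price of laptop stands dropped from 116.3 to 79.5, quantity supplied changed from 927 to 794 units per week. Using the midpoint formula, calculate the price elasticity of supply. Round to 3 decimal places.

0.411

%Δq = (794 − 927)/[(927 + 794)/2] = -133/860.5 ≈ -0.1546.
%Δp = (79.5 − 116.3)/[(116.3 + 79.5)/2] = -36.8/97.9 ≈ -0.3759.
Arc elasticity E = %Δq/%Δp ≈ -0.1546/-0.3759 ≈ 0.411.
|E| < 1: supply is inelastic over this range.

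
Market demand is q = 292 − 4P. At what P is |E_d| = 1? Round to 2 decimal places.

36.50

For linear demand q = a − bP, E = −bP/(a − bP). |E| = 1 ⇒ bP = a − bP ⇒ P = a/(2b).
P = 292/(2·4) = 36.50.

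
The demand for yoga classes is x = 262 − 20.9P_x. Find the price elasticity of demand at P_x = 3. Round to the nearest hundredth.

-0.31

At P_x = 3, x = 199.3.
dx/dP_x = −20.9.
Point elasticity E = (dx/dP_x)·(P_x/x) = -20.9 × 3/199.3 ≈ -0.31.
|E| < 1, so demand is inelastic at this price.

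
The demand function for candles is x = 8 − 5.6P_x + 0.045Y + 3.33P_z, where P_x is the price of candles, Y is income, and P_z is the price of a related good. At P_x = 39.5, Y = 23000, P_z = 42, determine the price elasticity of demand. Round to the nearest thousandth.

x = 8 − 5.6(39.5) + 0.045(23000) + 3.33(42) = 8 − 221.2 + 1035 + 139.86 = 961.66.
∂x/∂P_x = −5.6, so E_p = (−5.6)·(39.5/961.66) ≈ -0.230.
|E_p| < 1: demand is inelastic.

-0.230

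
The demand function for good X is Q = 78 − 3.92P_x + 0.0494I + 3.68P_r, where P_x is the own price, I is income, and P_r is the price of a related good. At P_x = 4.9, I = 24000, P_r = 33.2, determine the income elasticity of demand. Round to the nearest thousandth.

0.868

Substituting, Q = 78 − 3.92(4.9) + 0.0494(24000) + 3.68(33.2) = 78 − 19.208 + 1185.6 + 122.176 = 1366.568.
∂Q/∂I = +0.0494, so E_I = 0.0494·(24000/1366.568) ≈ 0.868.
E_I ∈ (0,1): normal good (necessity).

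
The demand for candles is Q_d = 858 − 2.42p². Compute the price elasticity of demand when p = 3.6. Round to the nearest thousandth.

At p = 3.6, Q_d = 826.6368.
dQ_d/dp = −2·2.42·p = −17.424.
Point elasticity E = (dQ_d/dp)·(p/Q_d) = -17.424 × 3.6/826.6368 ≈ -0.076.
|E| < 1, so demand is inelastic at this price.

-0.076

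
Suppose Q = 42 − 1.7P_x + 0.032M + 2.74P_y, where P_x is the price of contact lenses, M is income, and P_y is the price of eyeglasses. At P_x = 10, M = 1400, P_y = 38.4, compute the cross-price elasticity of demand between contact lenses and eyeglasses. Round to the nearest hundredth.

0.60

Evaluating quantity at (P_x, M, P_y) gives Q = 42 − 1.7(10) + 0.032(1400) + 2.74(38.4) = 42 − 17 + 44.8 + 105.216 = 175.016.
∂Q/∂P_y = +2.74, so E_xy = 2.74·(38.4/175.016) ≈ 0.60.
E_xy > 0: the goods are substitutes.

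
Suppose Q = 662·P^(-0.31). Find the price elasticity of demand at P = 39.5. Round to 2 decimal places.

For a Cobb–Douglas (constant-elasticity) form Q = A·P^α·…, the elasticity with respect to P equals the exponent α at every point.
Here the exponent on P is -0.31, so the price elasticity of demand is -0.31.

-0.31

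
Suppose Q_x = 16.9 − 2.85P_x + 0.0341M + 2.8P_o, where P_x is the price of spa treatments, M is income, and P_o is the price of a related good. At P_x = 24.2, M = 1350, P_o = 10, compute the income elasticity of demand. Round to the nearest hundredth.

2.10

Evaluating quantity at (P_x, M, P_o) gives Q_x = 16.9 − 2.85(24.2) + 0.0341(1350) + 2.8(10) = 16.9 − 68.97 + 46.035 + 28 = 21.965.
∂Q_x/∂M = +0.0341, so E_I = 0.0341·(1350/21.965) ≈ 2.10.
E_I > 1: normal good (luxury).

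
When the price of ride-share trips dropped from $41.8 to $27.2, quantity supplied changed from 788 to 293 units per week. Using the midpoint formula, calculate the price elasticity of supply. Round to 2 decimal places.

%ΔQ = (293 − 788)/[(788 + 293)/2] = -495/540.5 ≈ -0.9158.
%ΔP = (27.2 − 41.8)/[(41.8 + 27.2)/2] = -14.6/34.5 ≈ -0.4232.
Arc elasticity E = %ΔQ/%ΔP ≈ -0.9158/-0.4232 ≈ 2.16.
|E| > 1: supply is elastic over this range.

2.16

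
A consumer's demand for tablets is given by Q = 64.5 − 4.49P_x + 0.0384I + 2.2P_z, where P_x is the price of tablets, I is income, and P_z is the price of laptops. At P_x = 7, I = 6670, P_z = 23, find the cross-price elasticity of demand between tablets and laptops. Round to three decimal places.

First evaluate Q: 64.5 − 4.49(7) + 0.0384(6670) + 2.2(23) = 64.5 − 31.43 + 256.128 + 50.6 = 339.798.
∂Q/∂P_z = +2.2, so E_xy = 2.2·(23/339.798) ≈ 0.149.
E_xy > 0: the goods are substitutes.

0.149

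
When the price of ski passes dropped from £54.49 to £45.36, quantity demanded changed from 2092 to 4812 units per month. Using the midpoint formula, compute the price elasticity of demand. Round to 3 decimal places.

%ΔQ = (4812 − 2092)/[(2092 + 4812)/2] = 2720/3452 ≈ 0.7879.
%Δp = (45.36 − 54.49)/[(54.49 + 45.36)/2] = -9.13/49.925 ≈ -0.1829.
Arc elasticity E = %ΔQ/%Δp ≈ 0.7879/-0.1829 ≈ -4.309.
|E| > 1: demand is elastic over this range.

-4.309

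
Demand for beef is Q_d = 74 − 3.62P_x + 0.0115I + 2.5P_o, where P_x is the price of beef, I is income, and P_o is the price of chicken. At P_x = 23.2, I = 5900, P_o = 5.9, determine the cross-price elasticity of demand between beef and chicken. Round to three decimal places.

At the given point, Q_d = 74 − 3.62(23.2) + 0.0115(5900) + 2.5(5.9) = 74 − 83.984 + 67.85 + 14.75 = 72.616.
∂Q_d/∂P_o = +2.5, so E_xy = 2.5·(5.9/72.616) ≈ 0.203.
E_xy > 0: the goods are substitutes.

0.203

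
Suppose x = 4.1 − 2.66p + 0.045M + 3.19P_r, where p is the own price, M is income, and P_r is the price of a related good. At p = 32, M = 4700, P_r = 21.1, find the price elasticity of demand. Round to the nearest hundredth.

-0.43

First evaluate x: 4.1 − 2.66(32) + 0.045(4700) + 3.19(21.1) = 4.1 − 85.12 + 211.5 + 67.309 = 197.789.
∂x/∂p = −2.66, so E_p = (−2.66)·(32/197.789) ≈ -0.43.
|E_p| < 1: demand is inelastic.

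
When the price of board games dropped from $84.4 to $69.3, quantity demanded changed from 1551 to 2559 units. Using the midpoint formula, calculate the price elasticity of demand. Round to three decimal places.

-2.496

%Δq = (2559 − 1551)/[(1551 + 2559)/2] = 1008/2055 ≈ 0.4905.
%Δp = (69.3 − 84.4)/[(84.4 + 69.3)/2] = -15.1/76.85 ≈ -0.1965.
Arc elasticity E = %Δq/%Δp ≈ 0.4905/-0.1965 ≈ -2.496.
|E| > 1: demand is elastic over this range.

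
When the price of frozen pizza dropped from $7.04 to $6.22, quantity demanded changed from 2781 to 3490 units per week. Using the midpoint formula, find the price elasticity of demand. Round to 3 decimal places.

-1.828

%Δq = (3490 − 2781)/[(2781 + 3490)/2] = 709/3135.5 ≈ 0.2261.
%Δp = (6.22 − 7.04)/[(7.04 + 6.22)/2] = -0.82/6.63 ≈ -0.1237.
Arc elasticity E = %Δq/%Δp ≈ 0.2261/-0.1237 ≈ -1.828.
|E| > 1: demand is elastic over this range.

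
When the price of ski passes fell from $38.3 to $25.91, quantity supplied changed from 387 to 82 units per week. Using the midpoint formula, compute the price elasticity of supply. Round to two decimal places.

%ΔQ = (82 − 387)/[(387 + 82)/2] = -305/234.5 ≈ -1.3006.
%ΔP = (25.91 − 38.3)/[(38.3 + 25.91)/2] = -12.39/32.105 ≈ -0.3859.
Arc elasticity E = %ΔQ/%ΔP ≈ -1.3006/-0.3859 ≈ 3.37.
|E| > 1: supply is elastic over this range.

3.37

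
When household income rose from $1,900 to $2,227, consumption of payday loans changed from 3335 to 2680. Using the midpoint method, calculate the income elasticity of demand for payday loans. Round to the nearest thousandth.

-1.374

%ΔQ = (2680 − 3335)/[(3335+2680)/2] = -655/3007.5 ≈ -0.2178.
%ΔM = (2,227 − 1,900)/[(1,900+2,227)/2] = 327/2063.5 ≈ 0.1585.
E_I = %ΔQ/%ΔM ≈ -1.374.
E_I < 0: inferior good.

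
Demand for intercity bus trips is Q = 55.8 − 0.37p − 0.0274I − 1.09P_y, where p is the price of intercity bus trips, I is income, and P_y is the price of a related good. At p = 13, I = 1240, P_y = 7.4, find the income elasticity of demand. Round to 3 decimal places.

-3.797

Substituting, Q = 55.8 − 0.37(13) − 0.0274(1240) − 1.09(7.4) = 55.8 − 4.81 − 33.976 − 8.066 = 8.948.
∂Q/∂I = −0.0274, so E_I = -0.0274·(1240/8.948) ≈ -3.797.
E_I < 0: inferior good.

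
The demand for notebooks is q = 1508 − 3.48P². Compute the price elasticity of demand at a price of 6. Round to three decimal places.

At P = 6, q = 1382.72.
dq/dP = −2·3.48·P = −41.76.
Point elasticity E = (dq/dP)·(P/q) = -41.76 × 6/1382.72 ≈ -0.181.
|E| < 1, so demand is inelastic at this price.

-0.181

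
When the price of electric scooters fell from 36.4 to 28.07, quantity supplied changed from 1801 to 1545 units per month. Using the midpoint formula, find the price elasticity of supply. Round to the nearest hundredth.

0.59

%Δq = (1545 − 1801)/[(1801 + 1545)/2] = -256/1673 ≈ -0.1530.
%Δp = (28.07 − 36.4)/[(36.4 + 28.07)/2] = -8.33/32.235 ≈ -0.2584.
Arc elasticity E = %Δq/%Δp ≈ -0.1530/-0.2584 ≈ 0.59.
|E| < 1: supply is inelastic over this range.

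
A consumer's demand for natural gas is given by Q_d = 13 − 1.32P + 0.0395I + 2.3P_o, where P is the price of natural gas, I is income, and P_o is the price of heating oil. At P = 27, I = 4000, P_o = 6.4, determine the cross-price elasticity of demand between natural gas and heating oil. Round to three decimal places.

At the given point, Q_d = 13 − 1.32(27) + 0.0395(4000) + 2.3(6.4) = 13 − 35.64 + 158 + 14.72 = 150.08.
∂Q_d/∂P_o = +2.3, so E_xy = 2.3·(6.4/150.08) ≈ 0.098.
E_xy > 0: the goods are substitutes.

0.098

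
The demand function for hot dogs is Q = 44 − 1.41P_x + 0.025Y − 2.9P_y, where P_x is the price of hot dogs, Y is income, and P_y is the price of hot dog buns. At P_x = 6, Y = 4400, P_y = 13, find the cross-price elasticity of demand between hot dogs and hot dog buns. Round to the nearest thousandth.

-0.350

Q = 44 − 1.41(6) + 0.025(4400) − 2.9(13) = 44 − 8.46 + 110 − 37.7 = 107.84.
∂Q/∂P_y = −2.9, so E_xy = -2.9·(13/107.84) ≈ -0.350.
E_xy < 0: the goods are complements.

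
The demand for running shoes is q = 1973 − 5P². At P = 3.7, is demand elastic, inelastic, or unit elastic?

At P = 3.7, q = 1904.55.
dq/dP = −2·5·P = −37.
Point elasticity E = (dq/dP)·(P/q) = -37 × 3.7/1904.55 ≈ -0.072.
|E| ≈ 0.072 < 1, so demand is inelastic.

inelastic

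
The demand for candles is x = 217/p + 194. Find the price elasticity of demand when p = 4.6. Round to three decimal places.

At p = 4.6, x = 241.1739.
dx/dp = −217/p² = −10.2552.
Point elasticity E = (dx/dp)·(p/x) = -10.2552 × 4.6/241.1739 ≈ -0.196.
|E| < 1, so demand is inelastic at this price.

-0.196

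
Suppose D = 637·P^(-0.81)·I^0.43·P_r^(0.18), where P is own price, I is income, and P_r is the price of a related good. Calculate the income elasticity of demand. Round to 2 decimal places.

0.43

For a Cobb–Douglas (constant-elasticity) form D = A·I^α·…, the elasticity with respect to I equals the exponent α at every point.
Here the exponent on I is 0.43, so the income elasticity of demand is 0.43.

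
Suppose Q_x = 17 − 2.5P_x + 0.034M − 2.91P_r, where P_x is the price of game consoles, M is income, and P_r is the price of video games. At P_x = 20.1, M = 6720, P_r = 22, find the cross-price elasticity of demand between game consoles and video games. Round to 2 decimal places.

Substituting, Q_x = 17 − 2.5(20.1) + 0.034(6720) − 2.91(22) = 17 − 50.25 + 228.48 − 64.02 = 131.21.
∂Q_x/∂P_r = −2.91, so E_xy = -2.91·(22/131.21) ≈ -0.49.
E_xy < 0: the goods are complements.

-0.49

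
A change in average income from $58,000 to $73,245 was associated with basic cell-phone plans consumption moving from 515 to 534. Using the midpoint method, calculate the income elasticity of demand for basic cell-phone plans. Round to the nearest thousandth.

0.156

%ΔQ = (534 − 515)/[(515+534)/2] = 19/524.5 ≈ 0.0362.
%ΔY = (73,245 − 58,000)/[(58,000+73,245)/2] = 15245/65622.5 ≈ 0.2323.
E_I = %ΔQ/%ΔY ≈ 0.156.
E_I ∈ (0,1): normal good (necessity).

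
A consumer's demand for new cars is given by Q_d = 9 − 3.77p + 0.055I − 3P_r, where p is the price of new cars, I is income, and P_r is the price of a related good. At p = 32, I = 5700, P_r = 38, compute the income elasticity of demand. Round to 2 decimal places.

Substituting, Q_d = 9 − 3.77(32) + 0.055(5700) − 3(38) = 9 − 120.64 + 313.5 − 114 = 87.86.
∂Q_d/∂I = +0.055, so E_I = 0.055·(5700/87.86) ≈ 3.57.
E_I > 1: normal good (luxury).

3.57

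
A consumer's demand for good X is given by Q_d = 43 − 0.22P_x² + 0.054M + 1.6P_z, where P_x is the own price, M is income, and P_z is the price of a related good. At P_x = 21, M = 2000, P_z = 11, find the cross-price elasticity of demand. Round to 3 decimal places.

0.246

First evaluate Q_d: 43 − 0.22(21)² + 0.054(2000) + 1.6(11) = 43 − 97.02 + 108 + 17.6 = 71.58.
∂Q_d/∂P_z = +1.6, so E_xy = 1.6·(11/71.58) ≈ 0.246.
E_xy > 0: the goods are substitutes.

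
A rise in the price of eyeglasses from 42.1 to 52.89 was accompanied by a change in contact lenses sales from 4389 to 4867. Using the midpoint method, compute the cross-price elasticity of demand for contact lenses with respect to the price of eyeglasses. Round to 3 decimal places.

%ΔQ_x = (4867 − 4389)/[(4389+4867)/2] = 478/4628 ≈ 0.1033.
%ΔP_y = (52.89 − 42.1)/[(42.1+52.89)/2] ≈ 0.2272.
E_xy = 0.1033/0.2272 ≈ 0.455.
E_xy > 0, so contact lenses and eyeglasses are substitutes.

0.455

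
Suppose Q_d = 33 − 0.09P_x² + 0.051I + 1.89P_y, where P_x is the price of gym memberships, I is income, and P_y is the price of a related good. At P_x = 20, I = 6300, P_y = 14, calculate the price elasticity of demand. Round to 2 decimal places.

At the given point, Q_d = 33 − 0.09(20)² + 0.051(6300) + 1.89(14) = 33 − 36 + 321.3 + 26.46 = 344.76.
∂Q_d/∂P_x = −2·0.09·P_x = -3.6, so E_p = -3.6·(20/344.76) ≈ -0.21.
|E_p| < 1: demand is inelastic.

-0.21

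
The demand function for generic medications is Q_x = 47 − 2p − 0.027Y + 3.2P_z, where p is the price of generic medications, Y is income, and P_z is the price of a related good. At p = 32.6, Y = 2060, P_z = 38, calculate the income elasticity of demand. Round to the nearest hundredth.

-1.16

Substituting, Q_x = 47 − 2(32.6) − 0.027(2060) + 3.2(38) = 47 − 65.2 − 55.62 + 121.6 = 47.78.
∂Q_x/∂Y = −0.027, so E_I = -0.027·(2060/47.78) ≈ -1.16.
E_I < 0: inferior good.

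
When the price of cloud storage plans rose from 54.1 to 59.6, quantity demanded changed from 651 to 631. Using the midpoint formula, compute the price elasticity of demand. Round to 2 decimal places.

%ΔQ = (631 − 651)/[(651 + 631)/2] = -20/641 ≈ -0.0312.
%Δp = (59.6 − 54.1)/[(54.1 + 59.6)/2] = 5.5/56.85 ≈ 0.0967.
Arc elasticity E = %ΔQ/%Δp ≈ -0.0312/0.0967 ≈ -0.32.
|E| < 1: demand is inelastic over this range.

-0.32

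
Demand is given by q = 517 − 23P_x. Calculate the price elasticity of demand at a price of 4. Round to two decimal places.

At P_x = 4, q = 425.
dq/dP_x = −23.
Point elasticity E = (dq/dP_x)·(P_x/q) = -23 × 4/425 ≈ -0.22.
|E| < 1, so demand is inelastic at this price.

-0.22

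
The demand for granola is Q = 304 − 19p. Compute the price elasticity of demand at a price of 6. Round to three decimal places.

At p = 6, Q = 190.
dQ/dp = −19.
Point elasticity E = (dQ/dp)·(p/Q) = -19 × 6/190 ≈ -0.600.
|E| < 1, so demand is inelastic at this price.

-0.600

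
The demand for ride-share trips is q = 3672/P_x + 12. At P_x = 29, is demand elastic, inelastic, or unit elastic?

At P_x = 29, q = 138.6207.
dq/dP_x = −3672/P_x² = −4.3662.
Point elasticity E = (dq/dP_x)·(P_x/q) = -4.3662 × 29/138.6207 ≈ -0.913.
|E| ≈ 0.913 < 1, so demand is inelastic.

inelastic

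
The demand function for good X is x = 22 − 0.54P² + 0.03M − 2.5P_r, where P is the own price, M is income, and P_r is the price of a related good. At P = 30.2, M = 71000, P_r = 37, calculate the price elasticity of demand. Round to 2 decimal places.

First evaluate x: 22 − 0.54(30.2)² + 0.03(71000) − 2.5(37) = 22 − 492.5016 + 2130 − 92.5 = 1566.9984.
∂x/∂P = −2·0.54·P = -32.616, so E_p = -32.616·(30.2/1566.9984) ≈ -0.63.
|E_p| < 1: demand is inelastic.

-0.63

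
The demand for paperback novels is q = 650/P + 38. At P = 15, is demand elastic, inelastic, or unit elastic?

inelastic

At P = 15, q = 81.3333.
dq/dP = −650/P² = −2.8889.
Point elasticity E = (dq/dP)·(P/q) = -2.8889 × 15/81.3333 ≈ -0.533.
|E| ≈ 0.533 < 1, so demand is inelastic.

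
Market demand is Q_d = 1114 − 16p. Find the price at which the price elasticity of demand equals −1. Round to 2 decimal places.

For linear demand Q_d = a − bp, E = −bp/(a − bp). |E| = 1 ⇒ bp = a − bp ⇒ p = a/(2b).
p = 1114/(2·16) ≈ 34.81.

34.81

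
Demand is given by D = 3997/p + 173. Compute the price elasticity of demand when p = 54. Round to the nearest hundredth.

At p = 54, D = 247.0185.
dD/dp = −3997/p² = −1.3707.
Point elasticity E = (dD/dp)·(p/D) = -1.3707 × 54/247.0185 ≈ -0.30.
|E| < 1, so demand is inelastic at this price.

-0.30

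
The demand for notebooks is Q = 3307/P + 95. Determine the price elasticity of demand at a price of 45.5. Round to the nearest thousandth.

At P = 45.5, Q = 167.6813.
dQ/dP = −3307/P² = −1.5974.
Point elasticity E = (dQ/dP)·(P/Q) = -1.5974 × 45.5/167.6813 ≈ -0.433.
|E| < 1, so demand is inelastic at this price.

-0.433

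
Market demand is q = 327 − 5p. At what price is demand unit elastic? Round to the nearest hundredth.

For linear demand q = a − bp, E = −bp/(a − bp). |E| = 1 ⇒ bp = a − bp ⇒ p = a/(2b).
p = 327/(2·5) = 32.70.

32.70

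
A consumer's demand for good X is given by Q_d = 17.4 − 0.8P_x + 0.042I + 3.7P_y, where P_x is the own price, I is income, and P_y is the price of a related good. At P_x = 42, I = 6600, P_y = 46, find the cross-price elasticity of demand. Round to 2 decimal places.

0.39

At the given point, Q_d = 17.4 − 0.8(42) + 0.042(6600) + 3.7(46) = 17.4 − 33.6 + 277.2 + 170.2 = 431.2.
∂Q_d/∂P_y = +3.7, so E_xy = 3.7·(46/431.2) ≈ 0.39.
E_xy > 0: the goods are substitutes.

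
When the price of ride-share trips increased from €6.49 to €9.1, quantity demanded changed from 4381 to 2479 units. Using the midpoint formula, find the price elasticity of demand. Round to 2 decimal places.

%ΔQ = (2479 − 4381)/[(4381 + 2479)/2] = -1902/3430 ≈ -0.5545.
%Δp = (9.1 − 6.49)/[(6.49 + 9.1)/2] = 2.61/7.795 ≈ 0.3348.
Arc elasticity E = %ΔQ/%Δp ≈ -0.5545/0.3348 ≈ -1.66.
|E| > 1: demand is elastic over this range.

-1.66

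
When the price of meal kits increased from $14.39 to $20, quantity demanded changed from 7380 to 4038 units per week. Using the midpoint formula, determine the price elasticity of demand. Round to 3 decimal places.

%ΔQ = (4038 − 7380)/[(7380 + 4038)/2] = -3342/5709 ≈ -0.5854.
%ΔP = (20 − 14.39)/[(14.39 + 20)/2] = 5.61/17.195 ≈ 0.3263.
Arc elasticity E = %ΔQ/%ΔP ≈ -0.5854/0.3263 ≈ -1.794.
|E| > 1: demand is elastic over this range.

-1.794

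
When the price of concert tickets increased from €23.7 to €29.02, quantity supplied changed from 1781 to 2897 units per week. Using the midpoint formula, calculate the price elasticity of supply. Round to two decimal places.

%ΔQ = (2897 − 1781)/[(1781 + 2897)/2] = 1116/2339 ≈ 0.4771.
%Δp = (29.02 − 23.7)/[(23.7 + 29.02)/2] = 5.32/26.36 ≈ 0.2018.
Arc elasticity E = %ΔQ/%Δp ≈ 0.4771/0.2018 ≈ 2.36.
|E| > 1: supply is elastic over this range.

2.36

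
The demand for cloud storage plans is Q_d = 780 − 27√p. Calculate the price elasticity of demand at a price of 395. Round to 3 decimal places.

-1.102

At p = 395, Q_d = 243.3856.
dQ_d/dp = −27/(2√p) = −27/(2·19.8746).
Point elasticity E = (dQ_d/dp)·(p/Q_d) = -0.6793 × 395/243.3856 ≈ -1.102.
|E| > 1, so demand is elastic at this price.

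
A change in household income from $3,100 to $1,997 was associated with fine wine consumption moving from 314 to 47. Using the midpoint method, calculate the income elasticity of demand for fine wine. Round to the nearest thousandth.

%ΔQ = (47 − 314)/[(314+47)/2] = -267/180.5 ≈ -1.4792.
%ΔY = (1,997 − 3,100)/[(3,100+1,997)/2] = -1103/2548.5 ≈ -0.4328.
E_I = %ΔQ/%ΔY ≈ 3.418.
E_I > 1: normal good (luxury).

3.418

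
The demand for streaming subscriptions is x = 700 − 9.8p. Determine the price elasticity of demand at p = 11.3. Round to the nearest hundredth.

-0.19

At p = 11.3, x = 589.26.
dx/dp = −9.8.
Point elasticity E = (dx/dp)·(p/x) = -9.8 × 11.3/589.26 ≈ -0.19.
|E| < 1, so demand is inelastic at this price.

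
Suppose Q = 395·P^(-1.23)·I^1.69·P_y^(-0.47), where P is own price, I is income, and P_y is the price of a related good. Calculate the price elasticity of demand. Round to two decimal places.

-1.23

For a Cobb–Douglas (constant-elasticity) form Q = A·P^α·…, the elasticity with respect to P equals the exponent α at every point.
Here the exponent on P is -1.23, so the price elasticity of demand is -1.23.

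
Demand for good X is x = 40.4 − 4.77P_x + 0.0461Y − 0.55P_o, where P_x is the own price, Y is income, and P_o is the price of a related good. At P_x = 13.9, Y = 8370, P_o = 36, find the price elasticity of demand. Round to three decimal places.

-0.195

Evaluating quantity at (P_x, Y, P_o) gives x = 40.4 − 4.77(13.9) + 0.0461(8370) − 0.55(36) = 40.4 − 66.303 + 385.857 − 19.8 = 340.154.
∂x/∂P_x = −4.77, so E_p = (−4.77)·(13.9/340.154) ≈ -0.195.
|E_p| < 1: demand is inelastic.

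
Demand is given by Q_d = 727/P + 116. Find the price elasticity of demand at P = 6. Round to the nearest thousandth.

-0.511

At P = 6, Q_d = 237.1667.
dQ_d/dP = −727/P² = −20.1944.
Point elasticity E = (dQ_d/dP)·(P/Q_d) = -20.1944 × 6/237.1667 ≈ -0.511.
|E| < 1, so demand is inelastic at this price.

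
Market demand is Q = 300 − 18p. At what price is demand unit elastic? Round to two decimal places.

8.33

For linear demand Q = a − bp, E = −bp/(a − bp). |E| = 1 ⇒ bp = a − bp ⇒ p = a/(2b).
p = 300/(2·18) ≈ 8.33.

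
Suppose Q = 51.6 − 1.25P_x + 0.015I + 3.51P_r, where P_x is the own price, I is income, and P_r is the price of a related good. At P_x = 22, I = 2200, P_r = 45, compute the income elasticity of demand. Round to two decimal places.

0.15

Q = 51.6 − 1.25(22) + 0.015(2200) + 3.51(45) = 51.6 − 27.5 + 33 + 157.95 = 215.05.
∂Q/∂I = +0.015, so E_I = 0.015·(2200/215.05) ≈ 0.15.
E_I ∈ (0,1): normal good (necessity).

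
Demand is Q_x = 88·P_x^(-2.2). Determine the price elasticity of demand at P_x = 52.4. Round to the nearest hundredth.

For a Cobb–Douglas (constant-elasticity) form Q_x = A·P_x^α·…, the elasticity with respect to P_x equals the exponent α at every point.
Here the exponent on P_x is -2.2, so the price elasticity of demand is -2.20.

-2.20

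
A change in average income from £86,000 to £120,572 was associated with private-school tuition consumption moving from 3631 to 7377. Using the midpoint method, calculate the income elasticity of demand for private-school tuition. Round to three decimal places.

%ΔQ = (7377 − 3631)/[(3631+7377)/2] = 3746/5504 ≈ 0.6806.
%ΔY = (120,572 − 86,000)/[(86,000+120,572)/2] = 34572/103286 ≈ 0.3347.
E_I = %ΔQ/%ΔY ≈ 2.033.
E_I > 1: normal good (luxury).

2.033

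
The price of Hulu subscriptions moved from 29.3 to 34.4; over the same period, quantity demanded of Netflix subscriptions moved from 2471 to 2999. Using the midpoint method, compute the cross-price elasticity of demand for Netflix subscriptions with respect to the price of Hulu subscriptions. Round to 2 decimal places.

1.21

%ΔQ_x = (2999 − 2471)/[(2471+2999)/2] = 528/2735 ≈ 0.1931.
%ΔP_y = (34.4 − 29.3)/[(29.3+34.4)/2] ≈ 0.1601.
E_xy = 0.1931/0.1601 ≈ 1.21.
E_xy > 0, so Netflix subscriptions and Hulu subscriptions are substitutes.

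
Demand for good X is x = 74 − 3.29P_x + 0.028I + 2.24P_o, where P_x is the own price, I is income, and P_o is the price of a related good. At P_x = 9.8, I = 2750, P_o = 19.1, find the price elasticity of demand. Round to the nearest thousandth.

First evaluate x: 74 − 3.29(9.8) + 0.028(2750) + 2.24(19.1) = 74 − 32.242 + 77 + 42.784 = 161.542.
∂x/∂P_x = −3.29, so E_p = (−3.29)·(9.8/161.542) ≈ -0.200.
|E_p| < 1: demand is inelastic.

-0.200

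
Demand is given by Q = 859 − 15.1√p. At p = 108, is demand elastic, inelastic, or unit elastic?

At p = 108, Q = 702.0762.
dQ/dp = −15.1/(2√p) = −15.1/(2·10.3923).
Point elasticity E = (dQ/dp)·(p/Q) = -0.7265 × 108/702.0762 ≈ -0.112.
|E| ≈ 0.112 < 1, so demand is inelastic.

inelastic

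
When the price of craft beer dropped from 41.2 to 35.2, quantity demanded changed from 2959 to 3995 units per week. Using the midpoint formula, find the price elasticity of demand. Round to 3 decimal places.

%ΔQ = (3995 − 2959)/[(2959 + 3995)/2] = 1036/3477 ≈ 0.2980.
%ΔP = (35.2 − 41.2)/[(41.2 + 35.2)/2] = -6/38.2 ≈ -0.1571.
Arc elasticity E = %ΔQ/%ΔP ≈ 0.2980/-0.1571 ≈ -1.897.
|E| > 1: demand is elastic over this range.

-1.897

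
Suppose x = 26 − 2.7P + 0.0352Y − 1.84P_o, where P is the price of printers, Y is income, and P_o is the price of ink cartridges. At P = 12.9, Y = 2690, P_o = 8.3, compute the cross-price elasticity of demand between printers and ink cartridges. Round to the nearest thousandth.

First evaluate x: 26 − 2.7(12.9) + 0.0352(2690) − 1.84(8.3) = 26 − 34.83 + 94.688 − 15.272 = 70.586.
∂x/∂P_o = −1.84, so E_xy = -1.84·(8.3/70.586) ≈ -0.216.
E_xy < 0: the goods are complements.

-0.216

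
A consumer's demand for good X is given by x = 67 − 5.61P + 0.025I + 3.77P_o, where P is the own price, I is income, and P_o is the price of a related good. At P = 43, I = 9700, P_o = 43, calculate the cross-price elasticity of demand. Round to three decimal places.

x = 67 − 5.61(43) + 0.025(9700) + 3.77(43) = 67 − 241.23 + 242.5 + 162.11 = 230.38.
∂x/∂P_o = +3.77, so E_xy = 3.77·(43/230.38) ≈ 0.704.
E_xy > 0: the goods are substitutes.

0.704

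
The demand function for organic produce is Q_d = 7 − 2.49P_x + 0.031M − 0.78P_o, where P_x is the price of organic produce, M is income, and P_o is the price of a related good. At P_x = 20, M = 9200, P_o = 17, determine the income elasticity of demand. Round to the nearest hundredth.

1.24

At the given point, Q_d = 7 − 2.49(20) + 0.031(9200) − 0.78(17) = 7 − 49.8 + 285.2 − 13.26 = 229.14.
∂Q_d/∂M = +0.031, so E_I = 0.031·(9200/229.14) ≈ 1.24.
E_I > 1: normal good (luxury).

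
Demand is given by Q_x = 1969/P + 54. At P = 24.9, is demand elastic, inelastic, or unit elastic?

At P = 24.9, Q_x = 133.0763.
dQ_x/dP = −1969/P² = −3.1758.
Point elasticity E = (dQ_x/dP)·(P/Q_x) = -3.1758 × 24.9/133.0763 ≈ -0.594.
|E| ≈ 0.594 < 1, so demand is inelastic.

inelastic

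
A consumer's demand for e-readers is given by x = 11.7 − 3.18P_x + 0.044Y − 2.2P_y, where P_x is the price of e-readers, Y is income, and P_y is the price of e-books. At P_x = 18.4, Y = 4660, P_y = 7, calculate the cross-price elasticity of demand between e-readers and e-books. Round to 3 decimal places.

x = 11.7 − 3.18(18.4) + 0.044(4660) − 2.2(7) = 11.7 − 58.512 + 205.04 − 15.4 = 142.828.
∂x/∂P_y = −2.2, so E_xy = -2.2·(7/142.828) ≈ -0.108.
E_xy < 0: the goods are complements.

-0.108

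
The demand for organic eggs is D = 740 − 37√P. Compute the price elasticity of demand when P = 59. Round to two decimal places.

-0.31

At P = 59, D = 455.7976.
dD/dP = −37/(2√P) = −37/(2·7.6811).
Point elasticity E = (dD/dP)·(P/D) = -2.4085 × 59/455.7976 ≈ -0.31.
|E| < 1, so demand is inelastic at this price.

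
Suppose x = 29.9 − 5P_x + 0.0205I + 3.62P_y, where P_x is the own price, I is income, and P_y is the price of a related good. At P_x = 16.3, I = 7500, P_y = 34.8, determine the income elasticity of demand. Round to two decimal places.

0.67

At the given point, x = 29.9 − 5(16.3) + 0.0205(7500) + 3.62(34.8) = 29.9 − 81.5 + 153.75 + 125.976 = 228.126.
∂x/∂I = +0.0205, so E_I = 0.0205·(7500/228.126) ≈ 0.67.
E_I ∈ (0,1): normal good (necessity).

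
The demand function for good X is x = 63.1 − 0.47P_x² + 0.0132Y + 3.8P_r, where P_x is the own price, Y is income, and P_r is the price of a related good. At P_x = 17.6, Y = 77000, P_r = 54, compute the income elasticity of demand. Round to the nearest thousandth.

x = 63.1 − 0.47(17.6)² + 0.0132(77000) + 3.8(54) = 63.1 − 145.5872 + 1016.4 + 205.2 = 1139.1128.
∂x/∂Y = +0.0132, so E_I = 0.0132·(77000/1139.1128) ≈ 0.892.
E_I ∈ (0,1): normal good (necessity).

0.892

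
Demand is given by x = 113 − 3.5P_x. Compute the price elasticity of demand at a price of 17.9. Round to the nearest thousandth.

-1.244

At P_x = 17.9, x = 50.35.
dx/dP_x = −3.5.
Point elasticity E = (dx/dP_x)·(P_x/x) = -3.5 × 17.9/50.35 ≈ -1.244.
|E| > 1, so demand is elastic at this price.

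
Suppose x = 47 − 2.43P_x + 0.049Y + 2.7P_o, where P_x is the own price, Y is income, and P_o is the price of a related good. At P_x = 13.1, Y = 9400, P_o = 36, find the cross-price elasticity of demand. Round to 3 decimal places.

0.170

Substituting, x = 47 − 2.43(13.1) + 0.049(9400) + 2.7(36) = 47 − 31.833 + 460.6 + 97.2 = 572.967.
∂x/∂P_o = +2.7, so E_xy = 2.7·(36/572.967) ≈ 0.170.
E_xy > 0: the goods are substitutes.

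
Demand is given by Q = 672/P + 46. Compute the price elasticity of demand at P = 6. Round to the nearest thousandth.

At P = 6, Q = 158.
dQ/dP = −672/P² = −18.6667.
Point elasticity E = (dQ/dP)·(P/Q) = -18.6667 × 6/158 ≈ -0.709.
|E| < 1, so demand is inelastic at this price.

-0.709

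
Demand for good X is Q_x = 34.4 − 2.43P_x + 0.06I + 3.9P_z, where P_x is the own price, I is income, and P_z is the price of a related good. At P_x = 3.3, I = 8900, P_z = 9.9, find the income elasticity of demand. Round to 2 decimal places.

0.89

Substituting, Q_x = 34.4 − 2.43(3.3) + 0.06(8900) + 3.9(9.9) = 34.4 − 8.019 + 534 + 38.61 = 598.991.
∂Q_x/∂I = +0.06, so E_I = 0.06·(8900/598.991) ≈ 0.89.
E_I ∈ (0,1): normal good (necessity).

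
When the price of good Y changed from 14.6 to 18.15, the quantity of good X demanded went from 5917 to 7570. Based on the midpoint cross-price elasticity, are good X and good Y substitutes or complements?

substitutes

%ΔQ_x = (7570 − 5917)/[(5917+7570)/2] = 1653/6743.5 ≈ 0.2451.
%ΔP_y = (18.15 − 14.6)/[(14.6+18.15)/2] ≈ 0.2168.
E_xy = 0.2451/0.2168 ≈ 1.131.
E_xy > 0, so the goods are substitutes.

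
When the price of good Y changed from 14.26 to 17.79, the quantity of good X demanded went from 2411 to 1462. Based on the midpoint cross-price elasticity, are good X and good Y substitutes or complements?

%ΔQ_x = (1462 − 2411)/[(2411+1462)/2] = -949/1936.5 ≈ -0.4901.
%ΔP_y = (17.79 − 14.26)/[(14.26+17.79)/2] ≈ 0.2203.
E_xy = -0.4901/0.2203 ≈ -2.225.
E_xy < 0, so the goods are complements.

complements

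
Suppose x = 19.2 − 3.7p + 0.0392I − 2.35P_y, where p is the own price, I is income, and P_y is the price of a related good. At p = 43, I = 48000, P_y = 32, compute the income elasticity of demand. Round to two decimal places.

At the given point, x = 19.2 − 3.7(43) + 0.0392(48000) − 2.35(32) = 19.2 − 159.1 + 1881.6 − 75.2 = 1666.5.
∂x/∂I = +0.0392, so E_I = 0.0392·(48000/1666.5) ≈ 1.13.
E_I > 1: normal good (luxury).

1.13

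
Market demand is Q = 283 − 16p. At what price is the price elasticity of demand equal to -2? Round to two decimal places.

11.79

Set −bp/(a − bp) = −2 ⇒ bp = 2(a − bp) ⇒ bp(1+2) = 2·a.
p = 2·283/(16·3) ≈ 11.79.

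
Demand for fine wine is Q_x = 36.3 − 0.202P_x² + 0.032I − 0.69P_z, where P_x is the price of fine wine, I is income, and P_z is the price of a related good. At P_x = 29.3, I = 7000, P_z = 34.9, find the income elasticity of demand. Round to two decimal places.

3.57

Q_x = 36.3 − 0.202(29.3)² + 0.032(7000) − 0.69(34.9) = 36.3 − 173.415 + 224 − 24.081 = 62.804.
∂Q_x/∂I = +0.032, so E_I = 0.032·(7000/62.804) ≈ 3.57.
E_I > 1: normal good (luxury).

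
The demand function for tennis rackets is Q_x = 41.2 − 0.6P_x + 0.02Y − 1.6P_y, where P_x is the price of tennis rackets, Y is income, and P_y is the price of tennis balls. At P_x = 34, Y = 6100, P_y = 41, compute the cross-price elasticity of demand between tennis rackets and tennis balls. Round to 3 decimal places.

Q_x = 41.2 − 0.6(34) + 0.02(6100) − 1.6(41) = 41.2 − 20.4 + 122 − 65.6 = 77.2.
∂Q_x/∂P_y = −1.6, so E_xy = -1.6·(41/77.2) ≈ -0.850.
E_xy < 0: the goods are complements.

-0.850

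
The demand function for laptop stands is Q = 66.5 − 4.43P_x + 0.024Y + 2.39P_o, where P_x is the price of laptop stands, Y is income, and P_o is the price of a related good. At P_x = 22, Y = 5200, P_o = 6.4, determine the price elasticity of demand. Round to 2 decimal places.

Q = 66.5 − 4.43(22) + 0.024(5200) + 2.39(6.4) = 66.5 − 97.46 + 124.8 + 15.296 = 109.136.
∂Q/∂P_x = −4.43, so E_p = (−4.43)·(22/109.136) ≈ -0.89.
|E_p| < 1: demand is inelastic.

-0.89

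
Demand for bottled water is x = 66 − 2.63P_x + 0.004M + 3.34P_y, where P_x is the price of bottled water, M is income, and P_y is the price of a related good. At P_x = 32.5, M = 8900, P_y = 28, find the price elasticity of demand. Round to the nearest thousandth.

Substituting, x = 66 − 2.63(32.5) + 0.004(8900) + 3.34(28) = 66 − 85.475 + 35.6 + 93.52 = 109.645.
∂x/∂P_x = −2.63, so E_p = (−2.63)·(32.5/109.645) ≈ -0.780.
|E_p| < 1: demand is inelastic.

-0.780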